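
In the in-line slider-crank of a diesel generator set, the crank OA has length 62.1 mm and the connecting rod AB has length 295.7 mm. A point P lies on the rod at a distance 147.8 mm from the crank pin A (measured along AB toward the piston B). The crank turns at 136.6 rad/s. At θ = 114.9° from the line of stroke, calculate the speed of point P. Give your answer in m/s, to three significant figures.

ω = 136.6 rad/s.  Crank-pin speed |V_A| = rω = 8.4829 m/s, perpendicular to OA.
Rod angle: sinφ = −(r/L) sinθ ⇒ φ = -10.981°; ω_rod = −rω cosθ/√(L²−r²sin²θ) = +12.304 rad/s.
V_P = V_A + ω_rod × AP, with AP = 0.1478 m along the rod.
Components: V_Px = −rω sinθ − a·ω_rod·sinφ = -7.3479 m/s;  V_Py = rω cosθ + a·ω_rod·cosφ = -1.7864 m/s.
|V_P| = √(V_Px² + V_Py²) = 7.562 m/s.

7.56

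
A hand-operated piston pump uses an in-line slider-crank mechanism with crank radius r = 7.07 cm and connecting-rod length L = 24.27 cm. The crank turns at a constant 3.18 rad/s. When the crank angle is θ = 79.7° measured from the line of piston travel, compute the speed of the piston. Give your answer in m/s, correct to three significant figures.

ω = 3.18 rad/s
For an in-line slider-crank, x = r cosθ + √(L² − r² sin²θ), so v = −rω sinθ·[1 + r cosθ/√(L² − r² sin²θ)].
With r = 0.0707 m, L = 0.2427 m, θ = 79.7°: √(L² − r² sin²θ) = 0.23252 m.
v = −0.0707·3.18·0.98389·[1 + 0.0707·0.17880/0.23252] = -0.23323 m/s.
|v| = 0.23323 m/s.

0.233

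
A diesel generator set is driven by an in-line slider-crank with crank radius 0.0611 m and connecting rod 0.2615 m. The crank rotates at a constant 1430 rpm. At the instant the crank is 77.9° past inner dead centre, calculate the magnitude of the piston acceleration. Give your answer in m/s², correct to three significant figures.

11.9

ω = 2π·1430/60 = 149.7 rad/s
x(θ) = r cosθ + √(L² − r² sin²θ); with ω constant, a = ω²·d²x/dθ².
d²x/dθ² = −r cosθ − r²(cos2θ)/√u − r⁴ sin²2θ/(4u^{3/2}),  u = L² − r² sin²θ = 0.0648131 m².
Substituting r = 0.0611 m, L = 0.2615 m, θ = 77.9°: d²x/dθ² = +0.00053211 m.
a = ω²·d²x/dθ² = (149.7)²·(+0.00053211) = +11.933 m/s²;  |a| = 11.933 m/s².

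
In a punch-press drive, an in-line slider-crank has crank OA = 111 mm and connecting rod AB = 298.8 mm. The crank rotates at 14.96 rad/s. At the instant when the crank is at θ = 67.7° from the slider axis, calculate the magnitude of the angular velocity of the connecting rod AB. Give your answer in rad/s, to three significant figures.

2.25

ω = 14.96 rad/s
The rod makes angle φ with the slider axis where L sinφ = r sinθ; differentiating, L cosφ·φ̇ = r ω cosθ.
L cosφ = √(L² − r² sin²θ) = 0.2806 m.
|ω_rod| = r ω |cosθ| / √(L² − r² sin²θ) = 0.111·14.96·0.37946/0.2806 = 2.2456 rad/s.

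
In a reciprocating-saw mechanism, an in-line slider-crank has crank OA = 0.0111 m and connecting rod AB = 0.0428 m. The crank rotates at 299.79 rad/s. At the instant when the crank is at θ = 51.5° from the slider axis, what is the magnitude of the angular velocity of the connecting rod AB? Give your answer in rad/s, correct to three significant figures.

ω = 299.8 rad/s
The rod makes angle φ with the slider axis where L sinφ = r sinθ; differentiating, L cosφ·φ̇ = r ω cosθ.
L cosφ = √(L² − r² sin²θ) = 0.041909 m.
|ω_rod| = r ω |cosθ| / √(L² − r² sin²θ) = 0.0111·299.8·0.62251/0.041909 = 49.429 rad/s.

49.4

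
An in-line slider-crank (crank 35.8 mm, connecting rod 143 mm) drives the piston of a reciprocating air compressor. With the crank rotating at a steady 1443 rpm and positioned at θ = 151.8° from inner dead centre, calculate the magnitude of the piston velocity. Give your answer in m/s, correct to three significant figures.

ω = 2π·1443/60 = 151.1 rad/s
For an in-line slider-crank, x = r cosθ + √(L² − r² sin²θ), so v = −rω sinθ·[1 + r cosθ/√(L² − r² sin²θ)].
With r = 0.0358 m, L = 0.143 m, θ = 151.8°: √(L² − r² sin²θ) = 0.142 m.
v = −0.0358·151.1·0.47255·[1 + 0.0358·-0.88130/0.142] = -1.9884 m/s.
|v| = 1.9884 m/s.

1.99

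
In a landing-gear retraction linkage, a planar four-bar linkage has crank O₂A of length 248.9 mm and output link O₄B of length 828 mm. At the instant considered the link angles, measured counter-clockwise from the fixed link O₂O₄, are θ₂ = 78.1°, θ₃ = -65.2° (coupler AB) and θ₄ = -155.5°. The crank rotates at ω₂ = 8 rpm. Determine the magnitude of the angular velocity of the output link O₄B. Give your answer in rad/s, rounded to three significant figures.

0.151

ω₂ = 0.8378 rad/s (from 8 rpm).
Differentiating the loop-closure r₂e^{iθ₂}+r₃e^{iθ₃}=r₁+r₄e^{iθ₄} gives r₂ω₂e^{iθ₂}+r₃ω₃e^{iθ₃}=r₄ω₄e^{iθ₄}.
Eliminating the other unknown: ω₄ = r₂ω₂ sin(θ₂−θ₃) / [r₄ sin(θ₄−θ₃)].
Numerator sine = +0.59763; denominator sine = -0.99999.
Result = 0.2489·0.8378·(+0.59763) / (0.828·(-0.99999)) = -0.1505 rad/s; magnitude 0.1505 rad/s.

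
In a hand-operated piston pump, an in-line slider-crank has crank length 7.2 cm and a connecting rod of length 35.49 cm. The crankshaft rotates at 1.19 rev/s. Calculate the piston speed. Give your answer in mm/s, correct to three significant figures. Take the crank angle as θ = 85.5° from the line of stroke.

545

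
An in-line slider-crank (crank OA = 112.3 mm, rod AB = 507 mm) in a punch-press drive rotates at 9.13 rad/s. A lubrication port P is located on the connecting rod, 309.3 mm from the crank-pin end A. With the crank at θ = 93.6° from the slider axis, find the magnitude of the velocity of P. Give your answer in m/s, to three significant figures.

1.01

ω = 9.13 rad/s.  Crank-pin speed |V_A| = rω = 1.0253 m/s, perpendicular to OA.
Rod angle: sinφ = −(r/L) sinθ ⇒ φ = -12.771°; ω_rod = −rω cosθ/√(L²−r²sin²θ) = +0.1302 rad/s.
V_P = V_A + ω_rod × AP, with AP = 0.3093 m along the rod.
Components: V_Px = −rω sinθ − a·ω_rod·sinφ = -1.0144 m/s;  V_Py = rω cosθ + a·ω_rod·cosφ = -0.025104 m/s.
|V_P| = √(V_Px² + V_Py²) = 1.0147 m/s.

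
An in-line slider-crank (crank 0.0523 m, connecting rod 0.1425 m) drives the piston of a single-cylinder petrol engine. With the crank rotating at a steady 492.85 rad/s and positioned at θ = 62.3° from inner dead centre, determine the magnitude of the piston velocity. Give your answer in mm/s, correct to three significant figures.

ω = 492.9 rad/s
For an in-line slider-crank, x = r cosθ + √(L² − r² sin²θ), so v = −rω sinθ·[1 + r cosθ/√(L² − r² sin²θ)].
With r = 0.0523 m, L = 0.1425 m, θ = 62.3°: √(L² − r² sin²θ) = 0.13477 m.
v = −0.0523·492.9·0.88539·[1 + 0.0523·0.46484/0.13477] = -26.939 m/s.
|v| = 26.939 m/s = 26939 mm/s.

26900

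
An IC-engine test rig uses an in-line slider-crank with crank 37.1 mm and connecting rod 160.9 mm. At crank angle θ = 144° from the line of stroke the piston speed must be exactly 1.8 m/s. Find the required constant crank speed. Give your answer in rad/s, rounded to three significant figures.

For an in-line slider-crank, |v_piston| = rω|sinθ|·[1 + r cosθ/√(L² − r² sin²θ)].
With r = 0.0371 m, L = 0.1609 m, θ = 144°: the bracketed kinematic factor |dx/dθ| = 0.017701 m.
ω = v/|dx/dθ| = 1.8/0.017701 = 101.69 rad/s.

102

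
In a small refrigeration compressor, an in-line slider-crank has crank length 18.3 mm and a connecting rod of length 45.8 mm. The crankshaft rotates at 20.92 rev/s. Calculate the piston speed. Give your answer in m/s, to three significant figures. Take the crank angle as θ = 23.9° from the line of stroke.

ω = 2π·20.9 = 131.4 rad/s
For an in-line slider-crank, x = r cosθ + √(L² − r² sin²θ), so v = −rω sinθ·[1 + r cosθ/√(L² − r² sin²θ)].
With r = 0.0183 m, L = 0.0458 m, θ = 23.9°: √(L² − r² sin²θ) = 0.045196 m.
v = −0.0183·131.4·0.40514·[1 + 0.0183·0.91425/0.045196] = -1.3353 m/s.
|v| = 1.3353 m/s.

1.34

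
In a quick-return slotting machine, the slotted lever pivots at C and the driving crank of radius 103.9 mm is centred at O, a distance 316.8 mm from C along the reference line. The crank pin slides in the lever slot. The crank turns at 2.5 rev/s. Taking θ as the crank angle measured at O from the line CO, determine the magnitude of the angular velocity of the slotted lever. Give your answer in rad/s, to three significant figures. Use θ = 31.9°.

3.64

ω = 15.71 rad/s (from 2.5 rev/s).
Crank pin A relative to C: A = (d + r cosθ, r sinθ); lever angle φ = atan2(r sinθ, d + r cosθ).
Differentiating tanφ: φ̇ = rω(d cosθ + r)/(d² + r² + 2dr cosθ).
d² + r² + 2dr cosθ = |CA|² = 0.167046 m²;  d cosθ + r = +0.37285 m.
|ω_lever| = |0.1039·15.71·+0.37285| / 0.167046 = 3.6428 rad/s.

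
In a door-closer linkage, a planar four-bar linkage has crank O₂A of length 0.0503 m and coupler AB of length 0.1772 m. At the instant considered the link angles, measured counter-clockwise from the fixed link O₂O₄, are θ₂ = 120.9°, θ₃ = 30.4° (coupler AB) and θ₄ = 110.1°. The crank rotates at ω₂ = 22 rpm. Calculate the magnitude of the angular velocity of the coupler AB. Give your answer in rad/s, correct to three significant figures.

ω₂ = 2.304 rad/s (from 22 rpm).
Differentiating the loop-closure r₂e^{iθ₂}+r₃e^{iθ₃}=r₁+r₄e^{iθ₄} gives r₂ω₂e^{iθ₂}+r₃ω₃e^{iθ₃}=r₄ω₄e^{iθ₄}.
Eliminating the other unknown: ω₃ = r₂ω₂ sin(θ₄−θ₂) / [r₃ sin(θ₃−θ₄)].
Numerator sine = -0.18738; denominator sine = -0.98389.
Result = 0.0503·2.304·(-0.18738) / (0.1772·(-0.98389)) = +0.12455 rad/s; magnitude 0.12455 rad/s.

0.125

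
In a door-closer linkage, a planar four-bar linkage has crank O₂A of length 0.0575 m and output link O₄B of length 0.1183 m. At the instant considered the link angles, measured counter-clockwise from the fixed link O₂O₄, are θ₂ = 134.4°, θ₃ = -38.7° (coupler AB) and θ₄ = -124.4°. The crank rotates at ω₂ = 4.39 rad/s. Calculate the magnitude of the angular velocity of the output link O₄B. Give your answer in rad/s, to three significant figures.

ω₂ = 4.39 rad/s
Differentiating the loop-closure r₂e^{iθ₂}+r₃e^{iθ₃}=r₁+r₄e^{iθ₄} gives r₂ω₂e^{iθ₂}+r₃ω₃e^{iθ₃}=r₄ω₄e^{iθ₄}.
Eliminating the other unknown: ω₄ = r₂ω₂ sin(θ₂−θ₃) / [r₄ sin(θ₄−θ₃)].
Numerator sine = +0.12014; denominator sine = -0.99719.
Result = 0.0575·4.39·(+0.12014) / (0.1183·(-0.99719)) = -0.25707 rad/s; magnitude 0.25707 rad/s.

0.257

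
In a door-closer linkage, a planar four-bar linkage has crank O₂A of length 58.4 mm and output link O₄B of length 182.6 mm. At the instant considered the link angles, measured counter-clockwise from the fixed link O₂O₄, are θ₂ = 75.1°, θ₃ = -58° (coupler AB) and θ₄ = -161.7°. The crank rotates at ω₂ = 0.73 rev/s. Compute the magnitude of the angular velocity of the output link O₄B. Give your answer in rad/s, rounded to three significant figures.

1.10

ω₂ = 4.587 rad/s (from 0.73 rev/s).
Differentiating the loop-closure r₂e^{iθ₂}+r₃e^{iθ₃}=r₁+r₄e^{iθ₄} gives r₂ω₂e^{iθ₂}+r₃ω₃e^{iθ₃}=r₄ω₄e^{iθ₄}.
Eliminating the other unknown: ω₄ = r₂ω₂ sin(θ₂−θ₃) / [r₄ sin(θ₄−θ₃)].
Numerator sine = +0.73016; denominator sine = -0.97155.
Result = 0.0584·4.587·(+0.73016) / (0.1826·(-0.97155)) = -1.1025 rad/s; magnitude 1.1025 rad/s.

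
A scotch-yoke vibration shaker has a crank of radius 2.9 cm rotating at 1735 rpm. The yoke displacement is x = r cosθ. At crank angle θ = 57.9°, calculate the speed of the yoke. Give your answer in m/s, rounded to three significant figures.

4.46

ω = 181.7 rad/s (from 1735 rpm).
x = r cosθ ⇒ ẋ = −rω sinθ.
|v| = rω|sinθ| = 0.029·181.7·|sin 57.9°| = 4.4635 m/s.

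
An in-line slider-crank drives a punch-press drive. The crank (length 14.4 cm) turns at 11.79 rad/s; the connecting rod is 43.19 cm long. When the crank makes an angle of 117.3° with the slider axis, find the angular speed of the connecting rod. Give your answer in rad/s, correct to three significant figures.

1.89

ω = 11.79 rad/s
The rod makes angle φ with the slider axis where L sinφ = r sinθ; differentiating, L cosφ·φ̇ = r ω cosθ.
L cosφ = √(L² − r² sin²θ) = 0.41251 m.
|ω_rod| = r ω |cosθ| / √(L² − r² sin²θ) = 0.144·11.79·0.45865/0.41251 = 1.8877 rad/s.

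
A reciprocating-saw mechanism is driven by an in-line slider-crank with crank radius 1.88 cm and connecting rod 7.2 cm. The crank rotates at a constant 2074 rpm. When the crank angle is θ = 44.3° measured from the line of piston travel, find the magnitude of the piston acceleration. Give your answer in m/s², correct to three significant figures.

645

ω = 2π·2074/60 = 217.2 rad/s
x(θ) = r cosθ + √(L² − r² sin²θ); with ω constant, a = ω²·d²x/dθ².
d²x/dθ² = −r cosθ − r²(cos2θ)/√u − r⁴ sin²2θ/(4u^{3/2}),  u = L² − r² sin²θ = 0.0050116 m².
Substituting r = 0.0188 m, L = 0.072 m, θ = 44.3°: d²x/dθ² = -0.013665 m.
a = ω²·d²x/dθ² = (217.2)²·(-0.013665) = -644.59 m/s²;  |a| = 644.59 m/s².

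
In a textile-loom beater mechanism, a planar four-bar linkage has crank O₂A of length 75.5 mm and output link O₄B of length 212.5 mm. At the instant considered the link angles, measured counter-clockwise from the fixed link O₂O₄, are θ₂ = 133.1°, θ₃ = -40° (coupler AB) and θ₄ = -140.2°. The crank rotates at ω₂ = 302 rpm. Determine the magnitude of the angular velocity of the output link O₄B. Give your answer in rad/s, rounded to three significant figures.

1.37

ω₂ = 31.63 rad/s (from 302 rpm).
Differentiating the loop-closure r₂e^{iθ₂}+r₃e^{iθ₃}=r₁+r₄e^{iθ₄} gives r₂ω₂e^{iθ₂}+r₃ω₃e^{iθ₃}=r₄ω₄e^{iθ₄}.
Eliminating the other unknown: ω₄ = r₂ω₂ sin(θ₂−θ₃) / [r₄ sin(θ₄−θ₃)].
Numerator sine = +0.12014; denominator sine = -0.98420.
Result = 0.0755·31.63·(+0.12014) / (0.2125·(-0.98420)) = -1.3716 rad/s; magnitude 1.3716 rad/s.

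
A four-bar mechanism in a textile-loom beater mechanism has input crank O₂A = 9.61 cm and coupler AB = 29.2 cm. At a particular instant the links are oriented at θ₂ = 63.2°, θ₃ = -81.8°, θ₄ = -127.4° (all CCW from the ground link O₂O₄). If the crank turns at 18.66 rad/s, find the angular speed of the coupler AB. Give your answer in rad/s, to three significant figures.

ω₂ = 18.66 rad/s
Differentiating the loop-closure r₂e^{iθ₂}+r₃e^{iθ₃}=r₁+r₄e^{iθ₄} gives r₂ω₂e^{iθ₂}+r₃ω₃e^{iθ₃}=r₄ω₄e^{iθ₄}.
Eliminating the other unknown: ω₃ = r₂ω₂ sin(θ₄−θ₂) / [r₃ sin(θ₃−θ₄)].
Numerator sine = +0.18395; denominator sine = +0.71447.
Result = 0.0961·18.66·(+0.18395) / (0.292·(+0.71447)) = +1.5811 rad/s; magnitude 1.5811 rad/s.

1.58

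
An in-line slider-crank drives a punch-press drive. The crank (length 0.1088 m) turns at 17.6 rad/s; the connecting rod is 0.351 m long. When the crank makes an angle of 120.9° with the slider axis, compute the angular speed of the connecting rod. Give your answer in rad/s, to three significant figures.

2.91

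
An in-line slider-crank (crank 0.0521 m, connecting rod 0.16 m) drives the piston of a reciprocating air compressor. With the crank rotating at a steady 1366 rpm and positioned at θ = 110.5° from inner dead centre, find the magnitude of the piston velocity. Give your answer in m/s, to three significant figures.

6.14

ω = 2π·1366/60 = 143 rad/s
For an in-line slider-crank, x = r cosθ + √(L² − r² sin²θ), so v = −rω sinθ·[1 + r cosθ/√(L² − r² sin²θ)].
With r = 0.0521 m, L = 0.16 m, θ = 110.5°: √(L² − r² sin²θ) = 0.15238 m.
v = −0.0521·143·0.93667·[1 + 0.0521·-0.35021/0.15238] = -6.1449 m/s.
|v| = 6.1449 m/s.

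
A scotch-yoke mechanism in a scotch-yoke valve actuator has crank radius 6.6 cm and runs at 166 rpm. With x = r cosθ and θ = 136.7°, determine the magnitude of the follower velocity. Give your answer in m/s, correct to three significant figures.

0.787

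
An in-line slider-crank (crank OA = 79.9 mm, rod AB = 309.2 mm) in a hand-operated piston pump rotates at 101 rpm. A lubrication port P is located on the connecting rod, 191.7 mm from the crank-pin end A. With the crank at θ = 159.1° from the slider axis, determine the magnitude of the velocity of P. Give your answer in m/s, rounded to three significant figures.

ω = 10.58 rad/s.  Crank-pin speed |V_A| = rω = 0.84508 m/s, perpendicular to OA.
Rod angle: sinφ = −(r/L) sinθ ⇒ φ = -5.289°; ω_rod = −rω cosθ/√(L²−r²sin²θ) = +2.5642 rad/s.
V_P = V_A + ω_rod × AP, with AP = 0.1917 m along the rod.
Components: V_Px = −rω sinθ − a·ω_rod·sinφ = -0.25616 m/s;  V_Py = rω cosθ + a·ω_rod·cosφ = -0.30001 m/s.
|V_P| = √(V_Px² + V_Py²) = 0.39449 m/s.

0.394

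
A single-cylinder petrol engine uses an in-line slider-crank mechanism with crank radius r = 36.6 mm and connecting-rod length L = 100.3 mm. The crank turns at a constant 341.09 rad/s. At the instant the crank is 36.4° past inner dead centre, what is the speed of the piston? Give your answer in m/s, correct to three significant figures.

9.64

ω = 341.1 rad/s
For an in-line slider-crank, x = r cosθ + √(L² − r² sin²θ), so v = −rω sinθ·[1 + r cosθ/√(L² − r² sin²θ)].
With r = 0.0366 m, L = 0.1003 m, θ = 36.4°: √(L² − r² sin²θ) = 0.09792 m.
v = −0.0366·341.1·0.59342·[1 + 0.0366·0.80489/0.09792] = -9.6369 m/s.
|v| = 9.6369 m/s.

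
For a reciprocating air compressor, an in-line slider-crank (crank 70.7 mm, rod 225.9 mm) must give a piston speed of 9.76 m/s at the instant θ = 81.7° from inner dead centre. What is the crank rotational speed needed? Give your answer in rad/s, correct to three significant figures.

For an in-line slider-crank, |v_piston| = rω|sinθ|·[1 + r cosθ/√(L² − r² sin²θ)].
With r = 0.0707 m, L = 0.2259 m, θ = 81.7°: the bracketed kinematic factor |dx/dθ| = 0.073284 m.
ω = v/|dx/dθ| = 9.76/0.073284 = 133.18 rad/s.

133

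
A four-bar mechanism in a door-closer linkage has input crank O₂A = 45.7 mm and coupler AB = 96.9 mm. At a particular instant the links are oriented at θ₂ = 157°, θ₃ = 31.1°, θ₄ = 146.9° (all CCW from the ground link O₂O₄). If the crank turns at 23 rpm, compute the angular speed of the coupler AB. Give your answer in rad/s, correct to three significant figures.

0.221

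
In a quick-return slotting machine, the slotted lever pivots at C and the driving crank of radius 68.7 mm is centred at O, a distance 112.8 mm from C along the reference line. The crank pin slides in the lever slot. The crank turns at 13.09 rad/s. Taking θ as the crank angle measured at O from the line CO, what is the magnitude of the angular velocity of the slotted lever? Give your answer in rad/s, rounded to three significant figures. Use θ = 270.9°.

3.58

ω = 13.09 rad/s
Crank pin A relative to C: A = (d + r cosθ, r sinθ); lever angle φ = atan2(r sinθ, d + r cosθ).
Differentiating tanφ: φ̇ = rω(d cosθ + r)/(d² + r² + 2dr cosθ).
d² + r² + 2dr cosθ = |CA|² = 0.017687 m²;  d cosθ + r = +0.070472 m.
|ω_lever| = |0.0687·13.09·+0.070472| / 0.017687 = 3.5831 rad/s.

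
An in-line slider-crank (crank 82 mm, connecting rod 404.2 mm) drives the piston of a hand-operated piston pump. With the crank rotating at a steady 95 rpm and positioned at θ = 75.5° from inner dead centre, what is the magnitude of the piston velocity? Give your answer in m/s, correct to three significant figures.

0.831

ω = 2π·95/60 = 9.948 rad/s
For an in-line slider-crank, x = r cosθ + √(L² − r² sin²θ), so v = −rω sinθ·[1 + r cosθ/√(L² − r² sin²θ)].
With r = 0.082 m, L = 0.4042 m, θ = 75.5°: √(L² − r² sin²θ) = 0.39633 m.
v = −0.082·9.948·0.96815·[1 + 0.082·0.25038/0.39633] = -0.8307 m/s.
|v| = 0.8307 m/s.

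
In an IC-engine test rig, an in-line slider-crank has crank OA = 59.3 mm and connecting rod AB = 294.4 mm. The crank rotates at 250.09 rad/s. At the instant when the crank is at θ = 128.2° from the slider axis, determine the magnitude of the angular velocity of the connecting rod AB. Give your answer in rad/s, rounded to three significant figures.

31.5

ω = 250.1 rad/s
The rod makes angle φ with the slider axis where L sinφ = r sinθ; differentiating, L cosφ·φ̇ = r ω cosθ.
L cosφ = √(L² − r² sin²θ) = 0.29069 m.
|ω_rod| = r ω |cosθ| / √(L² − r² sin²θ) = 0.0593·250.1·0.61841/0.29069 = 31.55 rad/s.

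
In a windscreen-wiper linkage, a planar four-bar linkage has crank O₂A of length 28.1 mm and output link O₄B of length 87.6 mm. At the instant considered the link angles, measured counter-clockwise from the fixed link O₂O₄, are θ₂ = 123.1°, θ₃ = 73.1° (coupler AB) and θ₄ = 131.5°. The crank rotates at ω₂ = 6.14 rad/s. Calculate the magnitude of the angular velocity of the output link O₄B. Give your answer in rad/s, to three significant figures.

1.77

ω₂ = 6.14 rad/s
Differentiating the loop-closure r₂e^{iθ₂}+r₃e^{iθ₃}=r₁+r₄e^{iθ₄} gives r₂ω₂e^{iθ₂}+r₃ω₃e^{iθ₃}=r₄ω₄e^{iθ₄}.
Eliminating the other unknown: ω₄ = r₂ω₂ sin(θ₂−θ₃) / [r₄ sin(θ₄−θ₃)].
Numerator sine = +0.76604; denominator sine = +0.85173.
Result = 0.0281·6.14·(+0.76604) / (0.0876·(+0.85173)) = +1.7714 rad/s; magnitude 1.7714 rad/s.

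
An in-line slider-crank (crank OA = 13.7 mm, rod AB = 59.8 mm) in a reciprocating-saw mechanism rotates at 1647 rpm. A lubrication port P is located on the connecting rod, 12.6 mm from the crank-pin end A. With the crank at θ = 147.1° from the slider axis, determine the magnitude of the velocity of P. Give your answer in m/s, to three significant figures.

ω = 172.5 rad/s.  Crank-pin speed |V_A| = rω = 2.3629 m/s, perpendicular to OA.
Rod angle: sinφ = −(r/L) sinθ ⇒ φ = -7.148°; ω_rod = −rω cosθ/√(L²−r²sin²θ) = +33.436 rad/s.
V_P = V_A + ω_rod × AP, with AP = 0.0126 m along the rod.
Components: V_Px = −rω sinθ − a·ω_rod·sinφ = -1.231 m/s;  V_Py = rω cosθ + a·ω_rod·cosφ = -1.5659 m/s.
|V_P| = √(V_Px² + V_Py²) = 1.9919 m/s.

1.99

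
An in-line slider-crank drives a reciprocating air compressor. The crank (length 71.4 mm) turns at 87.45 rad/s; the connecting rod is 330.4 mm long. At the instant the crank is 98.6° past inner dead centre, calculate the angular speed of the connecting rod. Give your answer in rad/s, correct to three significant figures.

ω = 87.45 rad/s
The rod makes angle φ with the slider axis where L sinφ = r sinθ; differentiating, L cosφ·φ̇ = r ω cosθ.
L cosφ = √(L² − r² sin²θ) = 0.32277 m.
|ω_rod| = r ω |cosθ| / √(L² − r² sin²θ) = 0.0714·87.45·0.14954/0.32277 = 2.8927 rad/s.

2.89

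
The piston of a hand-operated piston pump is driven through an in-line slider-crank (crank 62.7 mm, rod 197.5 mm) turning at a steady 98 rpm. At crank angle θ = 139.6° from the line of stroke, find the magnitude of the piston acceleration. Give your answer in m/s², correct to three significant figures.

4.63

ω = 2π·98/60 = 10.26 rad/s
x(θ) = r cosθ + √(L² − r² sin²θ); with ω constant, a = ω²·d²x/dθ².
d²x/dθ² = −r cosθ − r²(cos2θ)/√u − r⁴ sin²2θ/(4u^{3/2}),  u = L² − r² sin²θ = 0.0373549 m².
Substituting r = 0.0627 m, L = 0.1975 m, θ = 139.6°: d²x/dθ² = +0.043975 m.
a = ω²·d²x/dθ² = (10.26)²·(+0.043975) = +4.6314 m/s²;  |a| = 4.6314 m/s².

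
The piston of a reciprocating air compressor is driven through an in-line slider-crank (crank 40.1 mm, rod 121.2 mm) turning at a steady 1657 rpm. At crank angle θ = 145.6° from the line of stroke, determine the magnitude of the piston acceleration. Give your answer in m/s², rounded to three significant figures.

ω = 2π·1657/60 = 173.5 rad/s
x(θ) = r cosθ + √(L² − r² sin²θ); with ω constant, a = ω²·d²x/dθ².
d²x/dθ² = −r cosθ − r²(cos2θ)/√u − r⁴ sin²2θ/(4u^{3/2}),  u = L² − r² sin²θ = 0.0141762 m².
Substituting r = 0.0401 m, L = 0.1212 m, θ = 145.6°: d²x/dθ² = +0.02787 m.
a = ω²·d²x/dθ² = (173.5)²·(+0.02787) = +839.16 m/s²;  |a| = 839.16 m/s².

839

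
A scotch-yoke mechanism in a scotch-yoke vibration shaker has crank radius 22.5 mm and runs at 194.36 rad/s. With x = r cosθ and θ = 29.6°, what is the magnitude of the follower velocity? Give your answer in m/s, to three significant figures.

ω = 194.4 rad/s
x = r cosθ ⇒ ẋ = −rω sinθ.
|v| = rω|sinθ| = 0.0225·194.4·|sin 29.6°| = 2.1601 m/s.

2.16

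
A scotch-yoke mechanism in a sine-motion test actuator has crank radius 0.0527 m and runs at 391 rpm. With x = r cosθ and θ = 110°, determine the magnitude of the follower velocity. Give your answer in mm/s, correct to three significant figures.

ω = 40.95 rad/s (from 391 rpm).
x = r cosθ ⇒ ẋ = −rω sinθ.
|v| = rω|sinθ| = 0.0527·40.95·|sin 110°| = 2.0277 m/s = 2027.7 mm/s.

2030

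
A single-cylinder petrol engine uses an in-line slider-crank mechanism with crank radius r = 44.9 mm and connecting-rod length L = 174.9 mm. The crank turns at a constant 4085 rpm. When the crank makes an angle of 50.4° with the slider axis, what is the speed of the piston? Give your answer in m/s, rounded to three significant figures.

17.3

ω = 2π·4085/60 = 427.8 rad/s
For an in-line slider-crank, x = r cosθ + √(L² − r² sin²θ), so v = −rω sinθ·[1 + r cosθ/√(L² − r² sin²θ)].
With r = 0.0449 m, L = 0.1749 m, θ = 50.4°: √(L² − r² sin²θ) = 0.17144 m.
v = −0.0449·427.8·0.77051·[1 + 0.0449·0.63742/0.17144] = -17.27 m/s.
|v| = 17.27 m/s.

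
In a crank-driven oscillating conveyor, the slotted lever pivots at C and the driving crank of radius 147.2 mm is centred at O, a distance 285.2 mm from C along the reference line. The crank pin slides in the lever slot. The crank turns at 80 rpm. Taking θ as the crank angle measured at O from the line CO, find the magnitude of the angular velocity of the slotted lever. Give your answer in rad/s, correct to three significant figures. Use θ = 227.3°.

1.24

ω = 8.378 rad/s (from 80 rpm).
Crank pin A relative to C: A = (d + r cosθ, r sinθ); lever angle φ = atan2(r sinθ, d + r cosθ).
Differentiating tanφ: φ̇ = rω(d cosθ + r)/(d² + r² + 2dr cosθ).
d² + r² + 2dr cosθ = |CA|² = 0.0460666 m²;  d cosθ + r = -0.046211 m.
|ω_lever| = |0.1472·8.378·-0.046211| / 0.0460666 = 1.237 rad/s.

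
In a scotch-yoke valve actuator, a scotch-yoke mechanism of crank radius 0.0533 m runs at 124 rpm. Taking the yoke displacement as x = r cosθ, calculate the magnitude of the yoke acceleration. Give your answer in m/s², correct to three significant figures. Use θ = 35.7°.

ω = 12.99 rad/s (from 124 rpm).
x = r cosθ ⇒ ẍ = −rω² cosθ (ω constant).
|a| = rω²|cosθ| = 0.0533·(12.99)²·|cos 35.7°| = 7.2984 m/s².

7.30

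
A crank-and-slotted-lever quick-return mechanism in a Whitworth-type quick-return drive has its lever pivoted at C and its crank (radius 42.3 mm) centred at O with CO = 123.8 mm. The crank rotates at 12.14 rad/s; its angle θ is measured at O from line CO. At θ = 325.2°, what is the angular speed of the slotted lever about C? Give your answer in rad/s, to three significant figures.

ω = 12.14 rad/s
Crank pin A relative to C: A = (d + r cosθ, r sinθ); lever angle φ = atan2(r sinθ, d + r cosθ).
Differentiating tanφ: φ̇ = rω(d cosθ + r)/(d² + r² + 2dr cosθ).
d² + r² + 2dr cosθ = |CA|² = 0.025716 m²;  d cosθ + r = +0.14396 m.
|ω_lever| = |0.0423·12.14·+0.14396| / 0.025716 = 2.8747 rad/s.

2.87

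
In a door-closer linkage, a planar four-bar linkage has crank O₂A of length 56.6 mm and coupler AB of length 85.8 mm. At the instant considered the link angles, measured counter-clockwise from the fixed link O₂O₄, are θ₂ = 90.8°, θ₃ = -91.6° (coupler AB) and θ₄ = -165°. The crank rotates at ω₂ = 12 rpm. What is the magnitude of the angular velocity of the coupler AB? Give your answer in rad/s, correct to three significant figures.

0.839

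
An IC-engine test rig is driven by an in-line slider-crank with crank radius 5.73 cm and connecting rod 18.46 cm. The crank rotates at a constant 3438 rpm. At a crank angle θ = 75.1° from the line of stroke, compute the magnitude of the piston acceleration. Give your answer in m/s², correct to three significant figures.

172

ω = 2π·3438/60 = 360 rad/s
x(θ) = r cosθ + √(L² − r² sin²θ); with ω constant, a = ω²·d²x/dθ².
d²x/dθ² = −r cosθ − r²(cos2θ)/√u − r⁴ sin²2θ/(4u^{3/2}),  u = L² − r² sin²θ = 0.031011 m².
Substituting r = 0.0573 m, L = 0.1846 m, θ = 75.1°: d²x/dθ² = +0.0013235 m.
a = ω²·d²x/dθ² = (360)²·(+0.0013235) = +171.55 m/s²;  |a| = 171.55 m/s².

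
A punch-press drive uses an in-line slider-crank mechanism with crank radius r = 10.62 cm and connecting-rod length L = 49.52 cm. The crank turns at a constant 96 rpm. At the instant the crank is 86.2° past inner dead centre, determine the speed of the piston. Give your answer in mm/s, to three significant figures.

ω = 2π·96/60 = 10.05 rad/s
For an in-line slider-crank, x = r cosθ + √(L² − r² sin²θ), so v = −rω sinθ·[1 + r cosθ/√(L² − r² sin²θ)].
With r = 0.1062 m, L = 0.4952 m, θ = 86.2°: √(L² − r² sin²θ) = 0.48373 m.
v = −0.1062·10.05·0.99780·[1 + 0.1062·0.06627/0.48373] = -1.0808 m/s.
|v| = 1.0808 m/s = 1080.8 mm/s.

1080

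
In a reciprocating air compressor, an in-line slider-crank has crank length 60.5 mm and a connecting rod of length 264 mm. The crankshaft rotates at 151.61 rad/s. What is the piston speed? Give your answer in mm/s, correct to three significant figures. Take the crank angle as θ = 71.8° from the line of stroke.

9350

ω = 151.6 rad/s
For an in-line slider-crank, x = r cosθ + √(L² − r² sin²θ), so v = −rω sinθ·[1 + r cosθ/√(L² − r² sin²θ)].
With r = 0.0605 m, L = 0.264 m, θ = 71.8°: √(L² − r² sin²θ) = 0.25767 m.
v = −0.0605·151.6·0.94997·[1 + 0.0605·0.31233/0.25767] = -9.3525 m/s.
|v| = 9.3525 m/s = 9352.5 mm/s.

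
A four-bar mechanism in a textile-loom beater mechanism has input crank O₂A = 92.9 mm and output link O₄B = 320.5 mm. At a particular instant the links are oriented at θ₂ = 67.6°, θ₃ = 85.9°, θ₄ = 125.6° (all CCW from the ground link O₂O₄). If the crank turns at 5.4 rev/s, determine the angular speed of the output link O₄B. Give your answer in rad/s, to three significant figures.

4.83

ω₂ = 33.93 rad/s (from 5.4 rev/s).
Differentiating the loop-closure r₂e^{iθ₂}+r₃e^{iθ₃}=r₁+r₄e^{iθ₄} gives r₂ω₂e^{iθ₂}+r₃ω₃e^{iθ₃}=r₄ω₄e^{iθ₄}.
Eliminating the other unknown: ω₄ = r₂ω₂ sin(θ₂−θ₃) / [r₄ sin(θ₄−θ₃)].
Numerator sine = -0.31399; denominator sine = +0.63877.
Result = 0.0929·33.93·(-0.31399) / (0.3205·(+0.63877)) = -4.8343 rad/s; magnitude 4.8343 rad/s.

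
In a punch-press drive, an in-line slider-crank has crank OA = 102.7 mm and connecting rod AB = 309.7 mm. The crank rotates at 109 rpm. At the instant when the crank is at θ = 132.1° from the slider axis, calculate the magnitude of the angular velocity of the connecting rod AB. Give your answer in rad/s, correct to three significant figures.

ω = 11.41 rad/s (converted from 109 rpm).
The rod makes angle φ with the slider axis where L sinφ = r sinθ; differentiating, L cosφ·φ̇ = r ω cosθ.
L cosφ = √(L² − r² sin²θ) = 0.30018 m.
|ω_rod| = r ω |cosθ| / √(L² − r² sin²θ) = 0.1027·11.41·0.67043/0.30018 = 2.6182 rad/s.

2.62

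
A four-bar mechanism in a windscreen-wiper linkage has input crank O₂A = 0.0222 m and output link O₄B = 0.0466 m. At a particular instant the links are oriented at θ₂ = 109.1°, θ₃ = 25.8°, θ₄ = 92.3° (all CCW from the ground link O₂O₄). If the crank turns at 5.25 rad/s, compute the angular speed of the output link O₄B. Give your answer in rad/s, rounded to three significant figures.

ω₂ = 5.25 rad/s
Differentiating the loop-closure r₂e^{iθ₂}+r₃e^{iθ₃}=r₁+r₄e^{iθ₄} gives r₂ω₂e^{iθ₂}+r₃ω₃e^{iθ₃}=r₄ω₄e^{iθ₄}.
Eliminating the other unknown: ω₄ = r₂ω₂ sin(θ₂−θ₃) / [r₄ sin(θ₄−θ₃)].
Numerator sine = +0.99317; denominator sine = +0.91706.
Result = 0.0222·5.25·(+0.99317) / (0.0466·(+0.91706)) = +2.7086 rad/s; magnitude 2.7086 rad/s.

2.71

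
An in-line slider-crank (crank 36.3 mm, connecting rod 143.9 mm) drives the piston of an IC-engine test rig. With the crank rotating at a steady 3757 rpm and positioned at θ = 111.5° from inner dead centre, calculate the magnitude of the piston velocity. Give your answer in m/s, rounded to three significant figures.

12.0

ω = 2π·3757/60 = 393.4 rad/s
For an in-line slider-crank, x = r cosθ + √(L² − r² sin²θ), so v = −rω sinθ·[1 + r cosθ/√(L² − r² sin²θ)].
With r = 0.0363 m, L = 0.1439 m, θ = 111.5°: √(L² − r² sin²θ) = 0.13988 m.
v = −0.0363·393.4·0.93042·[1 + 0.0363·-0.36650/0.13988] = -12.024 m/s.
|v| = 12.024 m/s.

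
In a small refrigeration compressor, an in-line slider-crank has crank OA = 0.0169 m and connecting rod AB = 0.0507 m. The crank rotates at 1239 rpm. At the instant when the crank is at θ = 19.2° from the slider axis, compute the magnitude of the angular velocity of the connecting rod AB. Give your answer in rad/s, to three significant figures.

41.1

ω = 129.7 rad/s (converted from 1239 rpm).
The rod makes angle φ with the slider axis where L sinφ = r sinθ; differentiating, L cosφ·φ̇ = r ω cosθ.
L cosφ = √(L² − r² sin²θ) = 0.050394 m.
|ω_rod| = r ω |cosθ| / √(L² − r² sin²θ) = 0.0169·129.7·0.94438/0.050394 = 41.091 rad/s.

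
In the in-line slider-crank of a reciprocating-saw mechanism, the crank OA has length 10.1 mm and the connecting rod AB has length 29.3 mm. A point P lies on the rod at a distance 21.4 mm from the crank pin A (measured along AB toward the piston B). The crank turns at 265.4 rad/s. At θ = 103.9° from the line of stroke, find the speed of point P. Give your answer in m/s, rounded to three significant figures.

ω = 265.4 rad/s.  Crank-pin speed |V_A| = rω = 2.6805 m/s, perpendicular to OA.
Rod angle: sinφ = −(r/L) sinθ ⇒ φ = -19.549°; ω_rod = −rω cosθ/√(L²−r²sin²θ) = +23.322 rad/s.
V_P = V_A + ω_rod × AP, with AP = 0.0214 m along the rod.
Components: V_Px = −rω sinθ − a·ω_rod·sinφ = -2.435 m/s;  V_Py = rω cosθ + a·ω_rod·cosφ = -0.17362 m/s.
|V_P| = √(V_Px² + V_Py²) = 2.4412 m/s.

2.44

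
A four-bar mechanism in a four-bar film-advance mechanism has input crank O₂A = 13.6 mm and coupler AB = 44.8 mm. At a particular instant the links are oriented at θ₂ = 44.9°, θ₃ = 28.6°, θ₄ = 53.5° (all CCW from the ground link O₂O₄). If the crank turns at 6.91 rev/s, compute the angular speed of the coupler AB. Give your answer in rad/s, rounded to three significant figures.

4.68

ω₂ = 43.42 rad/s (from 6.91 rev/s).
Differentiating the loop-closure r₂e^{iθ₂}+r₃e^{iθ₃}=r₁+r₄e^{iθ₄} gives r₂ω₂e^{iθ₂}+r₃ω₃e^{iθ₃}=r₄ω₄e^{iθ₄}.
Eliminating the other unknown: ω₃ = r₂ω₂ sin(θ₄−θ₂) / [r₃ sin(θ₃−θ₄)].
Numerator sine = +0.14954; denominator sine = -0.42104.
Result = 0.0136·43.42·(+0.14954) / (0.0448·(-0.42104)) = -4.6811 rad/s; magnitude 4.6811 rad/s.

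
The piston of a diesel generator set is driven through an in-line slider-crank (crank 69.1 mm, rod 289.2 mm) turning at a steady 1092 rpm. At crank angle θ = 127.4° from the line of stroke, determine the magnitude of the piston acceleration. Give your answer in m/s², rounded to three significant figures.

603

ω = 2π·1092/60 = 114.4 rad/s
x(θ) = r cosθ + √(L² − r² sin²θ); with ω constant, a = ω²·d²x/dθ².
d²x/dθ² = −r cosθ − r²(cos2θ)/√u − r⁴ sin²2θ/(4u^{3/2}),  u = L² − r² sin²θ = 0.0806233 m².
Substituting r = 0.0691 m, L = 0.2892 m, θ = 127.4°: d²x/dθ² = +0.046147 m.
a = ω²·d²x/dθ² = (114.4)²·(+0.046147) = +603.45 m/s²;  |a| = 603.45 m/s².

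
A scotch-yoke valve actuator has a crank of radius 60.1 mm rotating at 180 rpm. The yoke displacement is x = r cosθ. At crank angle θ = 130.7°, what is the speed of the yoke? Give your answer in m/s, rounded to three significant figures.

ω = 18.85 rad/s (from 180 rpm).
x = r cosθ ⇒ ẋ = −rω sinθ.
|v| = rω|sinθ| = 0.0601·18.85·|sin 130.7°| = 0.85886 m/s.

0.859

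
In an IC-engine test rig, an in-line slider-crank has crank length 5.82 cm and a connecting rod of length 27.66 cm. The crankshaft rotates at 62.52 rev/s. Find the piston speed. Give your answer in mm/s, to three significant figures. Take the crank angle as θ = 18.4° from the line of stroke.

ω = 2π·62.5 = 392.8 rad/s
For an in-line slider-crank, x = r cosθ + √(L² − r² sin²θ), so v = −rω sinθ·[1 + r cosθ/√(L² − r² sin²θ)].
With r = 0.0582 m, L = 0.2766 m, θ = 18.4°: √(L² − r² sin²θ) = 0.27599 m.
v = −0.0582·392.8·0.31565·[1 + 0.0582·0.94888/0.27599] = -8.6605 m/s.
|v| = 8.6605 m/s = 8660.5 mm/s.

8660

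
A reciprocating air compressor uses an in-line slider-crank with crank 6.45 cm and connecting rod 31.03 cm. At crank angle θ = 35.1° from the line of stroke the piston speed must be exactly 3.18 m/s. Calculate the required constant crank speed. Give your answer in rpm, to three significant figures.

699

For an in-line slider-crank, |v_piston| = rω|sinθ|·[1 + r cosθ/√(L² − r² sin²θ)].
With r = 0.0645 m, L = 0.3103 m, θ = 35.1°: the bracketed kinematic factor |dx/dθ| = 0.043441 m.
ω = v/|dx/dθ| = 3.18/0.043441 = 73.203 rad/s.
N = 60ω/(2π) = 699.04 rpm.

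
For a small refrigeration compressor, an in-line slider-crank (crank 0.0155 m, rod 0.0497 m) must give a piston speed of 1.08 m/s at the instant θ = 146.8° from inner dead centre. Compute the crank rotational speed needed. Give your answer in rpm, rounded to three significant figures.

For an in-line slider-crank, |v_piston| = rω|sinθ|·[1 + r cosθ/√(L² − r² sin²θ)].
With r = 0.0155 m, L = 0.0497 m, θ = 146.8°: the bracketed kinematic factor |dx/dθ| = 0.0062394 m.
ω = v/|dx/dθ| = 1.08/0.0062394 = 173.09 rad/s.
N = 60ω/(2π) = 1652.9 rpm.

1650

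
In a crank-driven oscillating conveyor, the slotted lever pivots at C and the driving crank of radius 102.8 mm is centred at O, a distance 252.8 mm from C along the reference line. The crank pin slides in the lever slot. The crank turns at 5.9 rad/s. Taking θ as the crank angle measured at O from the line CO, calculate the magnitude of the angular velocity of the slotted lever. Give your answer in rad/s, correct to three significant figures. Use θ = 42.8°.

1.55

ω = 5.9 rad/s
Crank pin A relative to C: A = (d + r cosθ, r sinθ); lever angle φ = atan2(r sinθ, d + r cosθ).
Differentiating tanφ: φ̇ = rω(d cosθ + r)/(d² + r² + 2dr cosθ).
d² + r² + 2dr cosθ = |CA|² = 0.112612 m²;  d cosθ + r = +0.28829 m.
|ω_lever| = |0.1028·5.9·+0.28829| / 0.112612 = 1.5527 rad/s.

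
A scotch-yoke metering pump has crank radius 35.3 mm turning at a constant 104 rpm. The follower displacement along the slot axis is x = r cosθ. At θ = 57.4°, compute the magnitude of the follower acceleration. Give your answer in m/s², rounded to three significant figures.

2.26

ω = 10.89 rad/s (from 104 rpm).
x = r cosθ ⇒ ẍ = −rω² cosθ (ω constant).
|a| = rω²|cosθ| = 0.0353·(10.89)²·|cos 57.4°| = 2.2558 m/s².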